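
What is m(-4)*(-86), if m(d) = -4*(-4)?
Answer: -1376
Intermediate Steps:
m(d) = 16
m(-4)*(-86) = 16*(-86) = -1376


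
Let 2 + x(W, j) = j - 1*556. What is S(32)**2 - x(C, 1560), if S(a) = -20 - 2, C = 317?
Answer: -518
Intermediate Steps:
S(a) = -22
x(W, j) = -558 + j (x(W, j) = -2 + (j - 1*556) = -2 + (j - 556) = -2 + (-556 + j) = -558 + j)
S(32)**2 - x(C, 1560) = (-22)**2 - (-558 + 1560) = 484 - 1*1002 = 484 - 1002 = -518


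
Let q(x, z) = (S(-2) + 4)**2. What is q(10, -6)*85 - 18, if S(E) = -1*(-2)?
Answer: 3042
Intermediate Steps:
S(E) = 2
q(x, z) = 36 (q(x, z) = (2 + 4)**2 = 6**2 = 36)
q(10, -6)*85 - 18 = 36*85 - 18 = 3060 - 18 = 3042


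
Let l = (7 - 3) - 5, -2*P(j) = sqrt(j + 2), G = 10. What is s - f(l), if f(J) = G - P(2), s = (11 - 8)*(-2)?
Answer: -17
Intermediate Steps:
P(j) = -sqrt(2 + j)/2 (P(j) = -sqrt(j + 2)/2 = -sqrt(2 + j)/2)
s = -6 (s = 3*(-2) = -6)
l = -1 (l = 4 - 5 = -1)
f(J) = 11 (f(J) = 10 - (-1)*sqrt(2 + 2)/2 = 10 - (-1)*sqrt(4)/2 = 10 - (-1)*2/2 = 10 - 1*(-1) = 10 + 1 = 11)
s - f(l) = -6 - 1*11 = -6 - 11 = -17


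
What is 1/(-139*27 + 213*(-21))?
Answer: -1/8226 ≈ -0.00012157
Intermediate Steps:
1/(-139*27 + 213*(-21)) = 1/(-3753 - 4473) = 1/(-8226) = -1/8226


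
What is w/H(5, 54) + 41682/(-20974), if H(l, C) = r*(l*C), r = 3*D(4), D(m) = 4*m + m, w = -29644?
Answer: -162125207/42472350 ≈ -3.8172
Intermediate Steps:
D(m) = 5*m
r = 60 (r = 3*(5*4) = 3*20 = 60)
H(l, C) = 60*C*l (H(l, C) = 60*(l*C) = 60*(C*l) = 60*C*l)
w/H(5, 54) + 41682/(-20974) = -29644/(60*54*5) + 41682/(-20974) = -29644/16200 + 41682*(-1/20974) = -29644*1/16200 - 20841/10487 = -7411/4050 - 20841/10487 = -162125207/42472350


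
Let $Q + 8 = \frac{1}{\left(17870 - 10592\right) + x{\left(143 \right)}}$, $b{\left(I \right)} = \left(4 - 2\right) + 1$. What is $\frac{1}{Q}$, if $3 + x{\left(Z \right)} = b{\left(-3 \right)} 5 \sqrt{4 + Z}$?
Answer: $- \frac{423133125}{3385006801} + \frac{105 \sqrt{3}}{3385006801} \approx -0.125$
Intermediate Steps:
$b{\left(I \right)} = 3$ ($b{\left(I \right)} = 2 + 1 = 3$)
$x{\left(Z \right)} = -3 + 15 \sqrt{4 + Z}$ ($x{\left(Z \right)} = -3 + 3 \cdot 5 \sqrt{4 + Z} = -3 + 15 \sqrt{4 + Z}$)
$Q = -8 + \frac{1}{7275 + 105 \sqrt{3}}$ ($Q = -8 + \frac{1}{\left(17870 - 10592\right) - \left(3 - 15 \sqrt{4 + 143}\right)} = -8 + \frac{1}{7278 - \left(3 - 15 \sqrt{147}\right)} = -8 + \frac{1}{7278 - \left(3 - 15 \cdot 7 \sqrt{3}\right)} = -8 + \frac{1}{7278 - \left(3 - 105 \sqrt{3}\right)} = -8 + \frac{1}{7275 + 105 \sqrt{3}} \approx -7.9999$)
$\frac{1}{Q} = \frac{1}{- \frac{5641775}{705234} - \frac{7 \sqrt{3}}{3526170}}$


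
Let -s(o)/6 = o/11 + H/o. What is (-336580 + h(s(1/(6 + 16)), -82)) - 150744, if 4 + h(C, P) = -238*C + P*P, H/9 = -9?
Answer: -366060586/121 ≈ -3.0253e+6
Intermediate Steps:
H = -81 (H = 9*(-9) = -81)
s(o) = 486/o - 6*o/11 (s(o) = -6*(o/11 - 81/o) = -6*(-81/o + o/11) = 486/o - 6*o/11)
h(C, P) = -4 + P² - 238*C (h(C, P) = -4 + (-238*C + P*P) = -4 + (-238*C + P²) = -4 + (P² - 238*C) = -4 + P² - 238*C)
(-336580 + h(s(1/(6 + 16)), -82)) - 150744 = (-336580 + (-4 + (-82)² - 238*(486/(1/(6 + 16)) - 6/(11*(6 + 16))))) - 150744 = (-336580 + (-4 + 6724 - 238*(486/(1/22) - 6/11/22))) - 150744 = (-336580 + (-4 + 6724 - 238*(486/(1/22) - 6/11*1/22))) - 150744 = (-336580 + (-4 + 6724 - 238*(486*22 - 3/121))) - 150744 = (-336580 + (-4 + 6724 - 238*(10692 - 3/121))) - 150744 = (-336580 + (-4 + 6724 - 238*1293729/121)) - 150744 = (-336580 + (-4 + 6724 - 307907502/121)) - 150744 = (-336580 - 307094382/121) - 150744 = -347820562/121 - 150744 = -366060586/121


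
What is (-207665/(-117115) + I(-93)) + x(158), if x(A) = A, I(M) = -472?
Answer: -7313289/23423 ≈ -312.23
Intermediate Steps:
(-207665/(-117115) + I(-93)) + x(158) = (-207665/(-117115) - 472) + 158 = (-207665*(-1/117115) - 472) + 158 = (41533/23423 - 472) + 158 = -11014123/23423 + 158 = -7313289/23423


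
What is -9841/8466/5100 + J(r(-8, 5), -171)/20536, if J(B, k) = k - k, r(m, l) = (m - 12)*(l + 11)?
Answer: -9841/43176600 ≈ -0.00022792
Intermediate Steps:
r(m, l) = (-12 + m)*(11 + l)
J(B, k) = 0
-9841/8466/5100 + J(r(-8, 5), -171)/20536 = -9841/8466/5100 + 0/20536 = -9841*1/8466*(1/5100) + 0*(1/20536) = -9841/8466*1/5100 + 0 = -9841/43176600 + 0 = -9841/43176600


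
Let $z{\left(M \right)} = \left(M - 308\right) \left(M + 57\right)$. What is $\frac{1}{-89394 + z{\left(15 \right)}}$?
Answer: $- \frac{1}{110490} \approx -9.0506 \cdot 10^{-6}$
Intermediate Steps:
$z{\left(M \right)} = \left(-308 + M\right) \left(57 + M\right)$
$\frac{1}{-89394 + z{\left(15 \right)}} = \frac{1}{-89394 - \left(21321 - 225\right)} = \frac{1}{-89394 - 21096} = \frac{1}{-110490} = - \frac{1}{110490}$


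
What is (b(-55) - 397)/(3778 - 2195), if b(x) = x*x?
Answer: 2628/1583 ≈ 1.6601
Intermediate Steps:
b(x) = x²
(b(-55) - 397)/(3778 - 2195) = ((-55)² - 397)/(3778 - 2195) = (3025 - 397)/1583 = 2628*(1/1583) = 2628/1583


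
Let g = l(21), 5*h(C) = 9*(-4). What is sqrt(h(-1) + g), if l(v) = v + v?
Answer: sqrt(870)/5 ≈ 5.8992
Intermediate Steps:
l(v) = 2*v
h(C) = -36/5 (h(C) = (9*(-4))/5 = (1/5)*(-36) = -36/5)
g = 42 (g = 2*21 = 42)
sqrt(h(-1) + g) = sqrt(-36/5 + 42) = sqrt(174/5) = sqrt(870)/5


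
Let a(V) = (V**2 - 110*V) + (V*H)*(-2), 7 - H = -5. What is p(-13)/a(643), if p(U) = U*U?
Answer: 169/327287 ≈ 0.00051637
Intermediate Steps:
H = 12 (H = 7 - 1*(-5) = 7 + 5 = 12)
p(U) = U**2
a(V) = V**2 - 134*V (a(V) = (V**2 - 110*V) + (V*12)*(-2) = (V**2 - 110*V) + (12*V)*(-2) = (V**2 - 110*V) - 24*V = V**2 - 134*V)
p(-13)/a(643) = (-13)**2/((643*(-134 + 643))) = 169/((643*509)) = 169/327287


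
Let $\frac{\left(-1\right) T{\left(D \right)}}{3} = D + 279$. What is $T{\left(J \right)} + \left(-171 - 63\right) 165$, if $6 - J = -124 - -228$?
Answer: $-39153$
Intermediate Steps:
$J = -98$ ($J = 6 - \left(-124 - -228\right) = 6 - \left(-124 + 228\right) = 6 - 104 = -98$)
$T{\left(D \right)} = -837 - 3 D$ ($T{\left(D \right)} = - 3 \left(D + 279\right) = - 3 \left(279 + D\right) = -837 - 3 D$)
$T{\left(J \right)} + \left(-171 - 63\right) 165 = \left(-837 - -294\right) + \left(-171 - 63\right) 165 = \left(-837 + 294\right) - 38610 = -543 - 38610 = -39153$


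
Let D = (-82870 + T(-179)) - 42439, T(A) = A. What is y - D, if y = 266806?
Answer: 392294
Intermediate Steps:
D = -125488 (D = (-82870 - 179) - 42439 = -83049 - 42439 = -125488)
y - D = 266806 - 1*(-125488) = 266806 + 125488 = 392294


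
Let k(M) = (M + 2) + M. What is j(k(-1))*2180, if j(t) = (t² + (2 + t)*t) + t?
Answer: 0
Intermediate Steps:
k(M) = 2 + 2*M (k(M) = (2 + M) + M = 2 + 2*M)
j(t) = t + t² + t*(2 + t) (j(t) = (t² + t*(2 + t)) + t = t + t² + t*(2 + t))
j(k(-1))*2180 = ((2 + 2*(-1))*(3 + 2*(2 + 2*(-1))))*2180 = ((2 - 2)*(3 + 2*(2 - 2)))*2180 = (0*(3 + 2*0))*2180 = (0*(3 + 0))*2180 = (0*3)*2180 = 0*2180 = 0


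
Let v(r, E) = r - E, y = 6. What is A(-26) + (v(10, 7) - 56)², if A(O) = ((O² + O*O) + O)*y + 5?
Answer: 10770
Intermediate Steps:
A(O) = 5 + 6*O + 12*O² (A(O) = ((O² + O*O) + O)*6 + 5 = ((O² + O²) + O)*6 + 5 = (2*O² + O)*6 + 5 = (O + 2*O²)*6 + 5 = (6*O + 12*O²) + 5 = 5 + 6*O + 12*O²)
A(-26) + (v(10, 7) - 56)² = (5 + 6*(-26) + 12*(-26)²) + ((10 - 1*7) - 56)² = (5 - 156 + 12*676) + ((10 - 7) - 56)² = (5 - 156 + 8112) + (3 - 56)² = 7961 + (-53)² = 7961 + 2809 = 10770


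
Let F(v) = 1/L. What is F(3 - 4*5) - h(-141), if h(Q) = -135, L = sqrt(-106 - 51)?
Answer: 135 - I*sqrt(157)/157 ≈ 135.0 - 0.079809*I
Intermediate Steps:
L = I*sqrt(157) (L = sqrt(-157) = I*sqrt(157) ≈ 12.53*I)
F(v) = -I*sqrt(157)/157 (F(v) = 1/(I*sqrt(157)) = -I*sqrt(157)/157)
F(3 - 4*5) - h(-141) = -I*sqrt(157)/157 - 1*(-135) = -I*sqrt(157)/157 + 135 = 135 - I*sqrt(157)/157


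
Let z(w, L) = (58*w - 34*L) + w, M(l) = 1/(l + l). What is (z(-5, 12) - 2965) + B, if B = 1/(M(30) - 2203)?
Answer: -484832632/132179 ≈ -3668.0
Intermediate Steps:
M(l) = 1/(2*l)
z(w, L) = -34*L + 59*w (z(w, L) = (-34*L + 58*w) + w = -34*L + 59*w)
B = -60/132179 (B = 1/((½)/30 - 2203) = 1/((½)*(1/30) - 2203) = 1/(1/60 - 2203) = 1/(-132179/60) = -60/132179 ≈ -0.00045393)
(z(-5, 12) - 2965) + B = ((-34*12 + 59*(-5)) - 2965) - 60/132179 = ((-408 - 295) - 2965) - 60/132179 = (-703 - 2965) - 60/132179 = -3668 - 60/132179 = -484832632/132179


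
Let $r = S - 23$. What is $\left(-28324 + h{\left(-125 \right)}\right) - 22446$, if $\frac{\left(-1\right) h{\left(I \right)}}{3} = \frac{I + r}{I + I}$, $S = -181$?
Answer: $- \frac{12693487}{250} \approx -50774.0$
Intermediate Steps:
$r = -204$ ($r = -181 - 23 = -204$)
$h{\left(I \right)} = - \frac{3 \left(-204 + I\right)}{2 I}$ ($h{\left(I \right)} = - 3 \frac{I - 204}{I + I} = - 3 \frac{-204 + I}{2 I} = - \frac{3 \left(-204 + I\right)}{2 I}$)
$\left(-28324 + h{\left(-125 \right)}\right) - 22446 = \left(-28324 + \left(- \frac{3}{2} + \frac{306}{-125}\right)\right) - 22446 = \left(-28324 + \left(- \frac{3}{2} + 306 \left(- \frac{1}{125}\right)\right)\right) - 22446 = \left(-28324 - \frac{987}{250}\right) - 22446 = - \frac{7081987}{250} - 22446 = - \frac{12693487}{250}$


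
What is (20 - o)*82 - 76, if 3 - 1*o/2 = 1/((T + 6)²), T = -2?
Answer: 4329/4 ≈ 1082.3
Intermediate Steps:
o = 47/8 (o = 6 - 2/(-2 + 6)² = 6 - 2/(4²) = 6 - 2/16 = 6 - 2*1/16 = 6 - ⅛ = 47/8 ≈ 5.8750)
(20 - o)*82 - 76 = (20 - 1*47/8)*82 - 76 = (20 - 47/8)*82 - 76 = (113/8)*82 - 76 = 4633/4 - 76 = 4329/4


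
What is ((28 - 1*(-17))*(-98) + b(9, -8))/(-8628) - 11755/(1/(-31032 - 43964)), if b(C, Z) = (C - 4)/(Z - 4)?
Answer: 91275057790205/103536 ≈ 8.8158e+8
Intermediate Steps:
b(C, Z) = (-4 + C)/(-4 + Z)
((28 - 1*(-17))*(-98) + b(9, -8))/(-8628) - 11755/(1/(-31032 - 43964)) = ((28 - 1*(-17))*(-98) + (-4 + 9)/(-4 - 8))/(-8628) - 11755/(1/(-31032 - 43964)) = ((28 + 17)*(-98) + 5/(-12))*(-1/8628) - 11755/(1/(-74996)) = (45*(-98) - 1/12*5)*(-1/8628) - 11755/(-1/74996) = (-4410 - 5/12)*(-1/8628) - 11755*(-74996) = -52925/12*(-1/8628) + 881577980 = 52925/103536 + 881577980 = 91275057790205/103536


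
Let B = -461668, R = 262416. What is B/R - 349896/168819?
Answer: -2020912367/527390556 ≈ -3.8319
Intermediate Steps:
B/R - 349896/168819 = -461668/262416 - 349896/168819 = -461668*1/262416 - 349896*1/168819 = -115417/65604 - 116632/56273 = -2020912367/527390556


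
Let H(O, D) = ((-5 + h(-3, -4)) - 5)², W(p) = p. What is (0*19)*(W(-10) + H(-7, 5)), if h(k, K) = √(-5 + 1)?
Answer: 0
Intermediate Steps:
h(k, K) = 2*I (h(k, K) = √(-4) = 2*I)
H(O, D) = (-10 + 2*I)² (H(O, D) = ((-5 + 2*I) - 5)² = (-10 + 2*I)²)
(0*19)*(W(-10) + H(-7, 5)) = (0*19)*(-10 + (96 - 40*I)) = 0*(86 - 40*I) = 0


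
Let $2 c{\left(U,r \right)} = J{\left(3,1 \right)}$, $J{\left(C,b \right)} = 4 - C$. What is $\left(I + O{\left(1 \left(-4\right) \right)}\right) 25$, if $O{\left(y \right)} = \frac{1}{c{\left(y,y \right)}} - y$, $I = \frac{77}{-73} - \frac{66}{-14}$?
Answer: $\frac{123400}{511} \approx 241.49$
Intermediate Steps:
$I = \frac{1870}{511}$ ($I = 77 \left(- \frac{1}{73}\right) - - \frac{33}{7} = - \frac{77}{73} + \frac{33}{7} = \frac{1870}{511} \approx 3.6595$)
$c{\left(U,r \right)} = \frac{1}{2}$ ($c{\left(U,r \right)} = \frac{4 - 3}{2} = \frac{1}{2} \cdot 1 = \frac{1}{2}$)
$O{\left(y \right)} = 2 - y$ ($O{\left(y \right)} = \frac{1}{\frac{1}{2}} - y = 2 - y$)
$\left(I + O{\left(1 \left(-4\right) \right)}\right) 25 = \left(\frac{1870}{511} - \left(-2 + 1 \left(-4\right)\right)\right) 25 = \left(\frac{1870}{511} + \left(2 - -4\right)\right) 25 = \left(\frac{1870}{511} + \left(2 + 4\right)\right) 25 = \left(\frac{1870}{511} + 6\right) 25 = \frac{4936}{511} \cdot 25 = \frac{123400}{511}$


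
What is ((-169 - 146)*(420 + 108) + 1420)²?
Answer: 27192010000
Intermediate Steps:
((-169 - 146)*(420 + 108) + 1420)² = (-315*528 + 1420)² = (-166320 + 1420)² = (-164900)² = 27192010000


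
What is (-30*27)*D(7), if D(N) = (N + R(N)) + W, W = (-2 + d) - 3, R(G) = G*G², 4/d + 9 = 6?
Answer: -278370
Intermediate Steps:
d = -4/3 (d = 4/(-9 + 6) = 4/(-3) = 4*(-⅓) = -4/3 ≈ -1.3333)
R(G) = G³
W = -19/3 (W = (-2 - 4/3) - 3 = -10/3 - 3 = -19/3 ≈ -6.3333)
D(N) = -19/3 + N + N³ (D(N) = (N + N³) - 19/3 = -19/3 + N + N³)
(-30*27)*D(7) = (-30*27)*(-19/3 + 7 + 7³) = -810*(-19/3 + 7 + 343) = -810*1031/3 = -278370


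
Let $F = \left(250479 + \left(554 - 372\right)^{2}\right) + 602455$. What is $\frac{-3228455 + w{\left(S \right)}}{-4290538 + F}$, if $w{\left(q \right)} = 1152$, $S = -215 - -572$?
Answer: $\frac{3227303}{3404480} \approx 0.94796$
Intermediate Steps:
$S = 357$ ($S = -215 + 572 = 357$)
$F = 886058$ ($F = \left(250479 + 182^{2}\right) + 602455 = \left(250479 + 33124\right) + 602455 = 283603 + 602455 = 886058$)
$\frac{-3228455 + w{\left(S \right)}}{-4290538 + F} = \frac{-3228455 + 1152}{-4290538 + 886058} = - \frac{3227303}{-3404480} = \left(-3227303\right) \left(- \frac{1}{3404480}\right) = \frac{3227303}{3404480}$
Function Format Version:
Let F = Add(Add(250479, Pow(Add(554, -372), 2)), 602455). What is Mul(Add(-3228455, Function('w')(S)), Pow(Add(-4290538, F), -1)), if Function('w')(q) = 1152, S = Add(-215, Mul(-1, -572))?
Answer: Rational(3227303, 3404480) ≈ 0.94796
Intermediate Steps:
S = 357 (S = Add(-215, 572) = 357)
F = 886058 (F = Add(Add(250479, Pow(182, 2)), 602455) = Add(Add(250479, 33124), 602455) = Add(283603, 602455) = 886058)
Mul(Add(-3228455, Function('w')(S)), Pow(Add(-4290538, F), -1)) = Mul(Add(-3228455, 1152), Pow(Add(-4290538, 886058), -1)) = Mul(-3227303, Pow(-3404480, -1)) = Mul(-3227303, Rational(-1, 3404480)) = Rational(3227303, 3404480)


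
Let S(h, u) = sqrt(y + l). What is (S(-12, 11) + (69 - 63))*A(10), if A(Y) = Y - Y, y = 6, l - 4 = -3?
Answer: 0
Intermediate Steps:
l = 1 (l = 4 - 3 = 1)
A(Y) = 0
S(h, u) = sqrt(7) (S(h, u) = sqrt(6 + 1) = sqrt(7))
(S(-12, 11) + (69 - 63))*A(10) = (sqrt(7) + (69 - 63))*0 = (sqrt(7) + 6)*0 = (6 + sqrt(7))*0 = 0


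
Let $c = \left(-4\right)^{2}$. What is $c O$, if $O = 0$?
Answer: $0$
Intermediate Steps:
$c = 16$
$c O = 16 \cdot 0 = 0$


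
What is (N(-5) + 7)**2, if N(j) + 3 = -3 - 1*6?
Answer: 25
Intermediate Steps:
N(j) = -12 (N(j) = -3 + (-3 - 1*6) = -3 + (-3 - 6) = -3 - 9 = -12)
(N(-5) + 7)**2 = (-12 + 7)**2 = (-5)**2 = 25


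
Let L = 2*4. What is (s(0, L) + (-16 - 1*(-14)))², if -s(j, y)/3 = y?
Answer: 676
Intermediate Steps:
L = 8
s(j, y) = -3*y
(s(0, L) + (-16 - 1*(-14)))² = (-3*8 + (-16 - 1*(-14)))² = (-24 + (-16 + 14))² = (-24 - 2)² = (-26)² = 676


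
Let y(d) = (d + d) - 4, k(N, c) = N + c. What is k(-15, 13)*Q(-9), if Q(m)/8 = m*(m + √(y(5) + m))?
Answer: -1296 + 144*I*√3 ≈ -1296.0 + 249.42*I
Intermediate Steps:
y(d) = -4 + 2*d (y(d) = 2*d - 4 = -4 + 2*d)
Q(m) = 8*m*(m + √(6 + m)) (Q(m) = 8*(m*(m + √((-4 + 2*5) + m))) = 8*(m*(m + √((-4 + 10) + m))) = 8*(m*(m + √(6 + m))) = 8*m*(m + √(6 + m)))
k(-15, 13)*Q(-9) = (-15 + 13)*(8*(-9)*(-9 + √(6 - 9))) = -16*(-9)*(-9 + √(-3)) = -16*(-9)*(-9 + I*√3) = -2*(648 - 72*I*√3) = -1296 + 144*I*√3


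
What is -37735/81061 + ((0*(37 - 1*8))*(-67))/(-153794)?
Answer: -37735/81061 ≈ -0.46551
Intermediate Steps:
-37735/81061 + ((0*(37 - 1*8))*(-67))/(-153794) = -37735*1/81061 + ((0*(37 - 8))*(-67))*(-1/153794) = -37735/81061 + ((0*29)*(-67))*(-1/153794) = -37735/81061 + (0*(-67))*(-1/153794) = -37735/81061 + 0*(-1/153794) = -37735/81061 + 0 = -37735/81061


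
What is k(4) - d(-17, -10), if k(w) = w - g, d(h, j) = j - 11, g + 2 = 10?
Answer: 17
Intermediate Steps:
g = 8 (g = -2 + 10 = 8)
d(h, j) = -11 + j
k(w) = -8 + w (k(w) = w - 1*8 = w - 8 = -8 + w)
k(4) - d(-17, -10) = (-8 + 4) - (-11 - 10) = -4 - 1*(-21) = -4 + 21 = 17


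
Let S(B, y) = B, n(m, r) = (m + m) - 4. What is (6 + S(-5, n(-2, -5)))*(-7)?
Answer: -7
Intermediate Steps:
n(m, r) = -4 + 2*m (n(m, r) = 2*m - 4 = -4 + 2*m)
(6 + S(-5, n(-2, -5)))*(-7) = (6 - 5)*(-7) = 1*(-7) = -7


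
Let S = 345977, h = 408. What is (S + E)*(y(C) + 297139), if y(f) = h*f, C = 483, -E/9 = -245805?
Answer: 1264280987066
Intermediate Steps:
E = 2212245 (E = -9*(-245805) = 2212245)
y(f) = 408*f
(S + E)*(y(C) + 297139) = (345977 + 2212245)*(408*483 + 297139) = 2558222*(197064 + 297139) = 2558222*494203 = 1264280987066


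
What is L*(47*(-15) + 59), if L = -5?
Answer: 3230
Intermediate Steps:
L*(47*(-15) + 59) = -5*(47*(-15) + 59) = -5*(-705 + 59) = -5*(-646) = 3230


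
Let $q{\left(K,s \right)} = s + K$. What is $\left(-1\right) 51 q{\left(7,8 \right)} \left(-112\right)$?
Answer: $85680$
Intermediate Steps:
$q{\left(K,s \right)} = K + s$
$\left(-1\right) 51 q{\left(7,8 \right)} \left(-112\right) = \left(-1\right) 51 \left(7 + 8\right) \left(-112\right) = \left(-51\right) 15 \left(-112\right) = \left(-765\right) \left(-112\right) = 85680$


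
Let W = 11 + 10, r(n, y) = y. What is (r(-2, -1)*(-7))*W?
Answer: 147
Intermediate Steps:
W = 21
(r(-2, -1)*(-7))*W = -1*(-7)*21 = 7*21 = 147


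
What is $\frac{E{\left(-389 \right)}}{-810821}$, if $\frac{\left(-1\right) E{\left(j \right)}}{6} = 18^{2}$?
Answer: $\frac{1944}{810821} \approx 0.0023976$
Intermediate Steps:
$E{\left(j \right)} = -1944$ ($E{\left(j \right)} = - 6 \cdot 18^{2} = \left(-6\right) 324 = -1944$)
$\frac{E{\left(-389 \right)}}{-810821} = - \frac{1944}{-810821} = \left(-1944\right) \left(- \frac{1}{810821}\right) = \frac{1944}{810821}$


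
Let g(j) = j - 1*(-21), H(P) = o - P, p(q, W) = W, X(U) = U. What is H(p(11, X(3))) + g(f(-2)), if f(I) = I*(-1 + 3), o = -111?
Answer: -97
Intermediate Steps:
f(I) = 2*I (f(I) = I*2 = 2*I)
H(P) = -111 - P
g(j) = 21 + j (g(j) = j + 21 = 21 + j)
H(p(11, X(3))) + g(f(-2)) = (-111 - 1*3) + (21 + 2*(-2)) = (-111 - 3) + (21 - 4) = -114 + 17 = -97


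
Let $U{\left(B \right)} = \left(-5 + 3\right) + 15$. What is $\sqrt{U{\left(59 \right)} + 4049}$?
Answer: $\sqrt{4062} \approx 63.734$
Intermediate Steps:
$U{\left(B \right)} = 13$ ($U{\left(B \right)} = -2 + 15 = 13$)
$\sqrt{U{\left(59 \right)} + 4049} = \sqrt{13 + 4049} = \sqrt{4062}$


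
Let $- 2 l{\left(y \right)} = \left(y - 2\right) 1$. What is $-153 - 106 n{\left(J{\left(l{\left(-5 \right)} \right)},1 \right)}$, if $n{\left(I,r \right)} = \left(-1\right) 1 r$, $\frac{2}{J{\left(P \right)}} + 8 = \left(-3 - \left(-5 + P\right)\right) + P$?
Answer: $-47$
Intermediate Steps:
$l{\left(y \right)} = 1 - \frac{y}{2}$ ($l{\left(y \right)} = - \frac{\left(y - 2\right) 1}{2} = - \frac{\left(-2 + y\right) 1}{2} = - \frac{-2 + y}{2} = 1 - \frac{y}{2}$)
$J{\left(P \right)} = - \frac{1}{3}$ ($J{\left(P \right)} = \frac{2}{-8 + \left(\left(-3 - \left(-5 + P\right)\right) + P\right)} = \frac{2}{-8 + \left(\left(2 - P\right) + P\right)} = \frac{2}{-8 + 2} = \frac{2}{-6} = 2 \left(- \frac{1}{6}\right) = - \frac{1}{3}$)
$n{\left(I,r \right)} = - r$
$-153 - 106 n{\left(J{\left(l{\left(-5 \right)} \right)},1 \right)} = -153 - 106 \left(\left(-1\right) 1\right) = -153 - -106 = -153 + 106 = -47$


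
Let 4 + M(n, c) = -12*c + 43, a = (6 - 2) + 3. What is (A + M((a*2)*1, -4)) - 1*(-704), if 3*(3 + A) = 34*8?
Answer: 2636/3 ≈ 878.67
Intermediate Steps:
a = 7 (a = 4 + 3 = 7)
M(n, c) = 39 - 12*c (M(n, c) = -4 + (-12*c + 43) = -4 + (43 - 12*c) = 39 - 12*c)
A = 263/3 (A = -3 + (34*8)/3 = -3 + (⅓)*272 = -3 + 272/3 = 263/3 ≈ 87.667)
(A + M((a*2)*1, -4)) - 1*(-704) = (263/3 + (39 - 12*(-4))) - 1*(-704) = (263/3 + (39 + 48)) + 704 = (263/3 + 87) + 704 = 524/3 + 704 = 2636/3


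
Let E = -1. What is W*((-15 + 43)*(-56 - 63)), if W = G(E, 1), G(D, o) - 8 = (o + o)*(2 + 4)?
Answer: -66640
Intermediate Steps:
G(D, o) = 8 + 12*o (G(D, o) = 8 + (o + o)*(2 + 4) = 8 + (2*o)*6 = 8 + 12*o)
W = 20 (W = 8 + 12*1 = 8 + 12 = 20)
W*((-15 + 43)*(-56 - 63)) = 20*((-15 + 43)*(-56 - 63)) = 20*(28*(-119)) = 20*(-3332) = -66640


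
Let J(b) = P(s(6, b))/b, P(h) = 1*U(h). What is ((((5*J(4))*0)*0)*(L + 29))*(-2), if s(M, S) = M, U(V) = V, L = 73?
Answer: 0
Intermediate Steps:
P(h) = h (P(h) = 1*h = h)
J(b) = 6/b
((((5*J(4))*0)*0)*(L + 29))*(-2) = ((((5*(6/4))*0)*0)*(73 + 29))*(-2) = ((((5*(6*(1/4)))*0)*0)*102)*(-2) = ((((5*(3/2))*0)*0)*102)*(-2) = ((((15/2)*0)*0)*102)*(-2) = ((0*0)*102)*(-2) = (0*102)*(-2) = 0*(-2) = 0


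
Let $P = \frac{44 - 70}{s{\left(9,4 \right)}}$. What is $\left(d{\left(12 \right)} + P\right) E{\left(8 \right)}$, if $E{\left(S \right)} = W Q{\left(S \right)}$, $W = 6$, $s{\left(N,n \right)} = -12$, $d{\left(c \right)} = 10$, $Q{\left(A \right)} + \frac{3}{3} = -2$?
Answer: $-219$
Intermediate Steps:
$Q{\left(A \right)} = -3$ ($Q{\left(A \right)} = -1 - 2 = -3$)
$P = \frac{13}{6}$ ($P = \frac{44 - 70}{-12} = \left(44 - 70\right) \left(- \frac{1}{12}\right) = \left(-26\right) \left(- \frac{1}{12}\right) = \frac{13}{6} \approx 2.1667$)
$E{\left(S \right)} = -18$ ($E{\left(S \right)} = 6 \left(-3\right) = -18$)
$\left(d{\left(12 \right)} + P\right) E{\left(8 \right)} = \left(10 + \frac{13}{6}\right) \left(-18\right) = \frac{73}{6} \left(-18\right) = -219$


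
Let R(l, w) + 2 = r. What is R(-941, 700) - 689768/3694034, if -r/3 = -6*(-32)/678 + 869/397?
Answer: -795697997349/82859029637 ≈ -9.6030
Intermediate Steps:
r = -332703/44861 (r = -3*(-6*(-32)/678 + 869/397) = -3*(192*(1/678) + 869*(1/397)) = -3*(32/113 + 869/397) = -3*110901/44861 = -332703/44861 ≈ -7.4163)
R(l, w) = -422425/44861 (R(l, w) = -2 - 332703/44861 = -422425/44861)
R(-941, 700) - 689768/3694034 = -422425/44861 - 689768/3694034 = -422425/44861 - 1*344884/1847017 = -422425/44861 - 344884/1847017 = -795697997349/82859029637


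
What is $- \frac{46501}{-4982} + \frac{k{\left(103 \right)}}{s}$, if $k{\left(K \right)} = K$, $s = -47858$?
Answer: $\frac{556232928}{59607139} \approx 9.3316$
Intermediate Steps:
$- \frac{46501}{-4982} + \frac{k{\left(103 \right)}}{s} = - \frac{46501}{-4982} + \frac{103}{-47858} = \left(-46501\right) \left(- \frac{1}{4982}\right) + 103 \left(- \frac{1}{47858}\right) = \frac{46501}{4982} - \frac{103}{47858} = \frac{556232928}{59607139}$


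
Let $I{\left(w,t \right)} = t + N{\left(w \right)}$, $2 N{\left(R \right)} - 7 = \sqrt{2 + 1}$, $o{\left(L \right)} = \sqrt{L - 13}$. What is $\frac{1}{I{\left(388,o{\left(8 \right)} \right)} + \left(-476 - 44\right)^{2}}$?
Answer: $\frac{2}{540807 + \sqrt{3} + 2 i \sqrt{5}} \approx 3.6982 \cdot 10^{-6} - 3.0581 \cdot 10^{-11} i$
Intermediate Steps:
$o{\left(L \right)} = \sqrt{-13 + L}$
$N{\left(R \right)} = \frac{7}{2} + \frac{\sqrt{3}}{2}$ ($N{\left(R \right)} = \frac{7}{2} + \frac{\sqrt{2 + 1}}{2} = \frac{7}{2} + \frac{\sqrt{3}}{2}$)
$I{\left(w,t \right)} = \frac{7}{2} + t + \frac{\sqrt{3}}{2}$ ($I{\left(w,t \right)} = t + \left(\frac{7}{2} + \frac{\sqrt{3}}{2}\right) = \frac{7}{2} + t + \frac{\sqrt{3}}{2}$)
$\frac{1}{I{\left(388,o{\left(8 \right)} \right)} + \left(-476 - 44\right)^{2}} = \frac{1}{\left(\frac{7}{2} + \sqrt{-13 + 8} + \frac{\sqrt{3}}{2}\right) + \left(-476 - 44\right)^{2}} = \frac{1}{\left(\frac{7}{2} + \sqrt{-5} + \frac{\sqrt{3}}{2}\right) + \left(-520\right)^{2}} = \frac{1}{\left(\frac{7}{2} + i \sqrt{5} + \frac{\sqrt{3}}{2}\right) + 270400} = \frac{1}{\left(\frac{7}{2} + \frac{\sqrt{3}}{2} + i \sqrt{5}\right) + 270400} = \frac{1}{\frac{540807}{2} + \frac{\sqrt{3}}{2} + i \sqrt{5}}$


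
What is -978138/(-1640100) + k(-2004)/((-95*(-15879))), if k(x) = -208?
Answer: 7024690109/11781424050 ≈ 0.59625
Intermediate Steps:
-978138/(-1640100) + k(-2004)/((-95*(-15879))) = -978138/(-1640100) - 208/((-95*(-15879))) = -978138*(-1/1640100) - 208/1508505 = 23289/39050 - 208*1/1508505 = 23289/39050 - 208/1508505 = 7024690109/11781424050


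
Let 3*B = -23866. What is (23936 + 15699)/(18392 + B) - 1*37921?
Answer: -237437521/6262 ≈ -37917.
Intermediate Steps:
B = -23866/3 (B = (⅓)*(-23866) = -23866/3 ≈ -7955.3)
(23936 + 15699)/(18392 + B) - 1*37921 = (23936 + 15699)/(18392 - 23866/3) - 1*37921 = 39635/(31310/3) - 37921 = 39635*(3/31310) - 37921 = 23781/6262 - 37921 = -237437521/6262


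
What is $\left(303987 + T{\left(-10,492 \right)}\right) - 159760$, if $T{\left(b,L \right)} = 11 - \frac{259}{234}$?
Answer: $\frac{33751433}{234} \approx 1.4424 \cdot 10^{5}$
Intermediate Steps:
$T{\left(b,L \right)} = \frac{2315}{234}$ ($T{\left(b,L \right)} = 11 - \frac{259}{234} = \frac{2315}{234}$)
$\left(303987 + T{\left(-10,492 \right)}\right) - 159760 = \left(303987 + \frac{2315}{234}\right) - 159760 = \frac{71135273}{234} - 159760 = \frac{33751433}{234}$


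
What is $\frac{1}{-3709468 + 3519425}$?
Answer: $- \frac{1}{190043} \approx -5.262 \cdot 10^{-6}$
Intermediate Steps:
$\frac{1}{-3709468 + 3519425} = \frac{1}{-190043} = - \frac{1}{190043}$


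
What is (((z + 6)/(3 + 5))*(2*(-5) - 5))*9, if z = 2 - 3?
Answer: -675/8 ≈ -84.375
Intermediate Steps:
z = -1
(((z + 6)/(3 + 5))*(2*(-5) - 5))*9 = (((-1 + 6)/(3 + 5))*(2*(-5) - 5))*9 = ((5/8)*(-10 - 5))*9 = ((5*(⅛))*(-15))*9 = ((5/8)*(-15))*9 = -75/8*9 = -675/8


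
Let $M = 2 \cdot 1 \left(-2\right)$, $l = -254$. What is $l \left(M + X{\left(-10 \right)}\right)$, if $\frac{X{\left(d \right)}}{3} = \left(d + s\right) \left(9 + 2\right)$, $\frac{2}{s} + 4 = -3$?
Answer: $\frac{610616}{7} \approx 87231.0$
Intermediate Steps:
$s = - \frac{2}{7}$ ($s = \frac{2}{-4 - 3} = \frac{2}{-7} = 2 \left(- \frac{1}{7}\right) = - \frac{2}{7} \approx -0.28571$)
$M = -4$ ($M = 2 \left(-2\right) = -4$)
$X{\left(d \right)} = - \frac{66}{7} + 33 d$ ($X{\left(d \right)} = 3 \left(d - \frac{2}{7}\right) \left(9 + 2\right) = 3 \left(- \frac{2}{7} + d\right) 11 = 3 \left(- \frac{22}{7} + 11 d\right) = - \frac{66}{7} + 33 d$)
$l \left(M + X{\left(-10 \right)}\right) = - 254 \left(-4 + \left(- \frac{66}{7} + 33 \left(-10\right)\right)\right) = - 254 \left(-4 - \frac{2376}{7}\right) = \left(-254\right) \left(- \frac{2404}{7}\right) = \frac{610616}{7}$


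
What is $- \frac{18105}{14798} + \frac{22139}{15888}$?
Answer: $\frac{19980341}{117555312} \approx 0.16997$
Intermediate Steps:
$- \frac{18105}{14798} + \frac{22139}{15888} = \frac{19980341}{117555312}$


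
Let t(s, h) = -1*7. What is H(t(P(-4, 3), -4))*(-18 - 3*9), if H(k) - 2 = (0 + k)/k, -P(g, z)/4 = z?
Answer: -135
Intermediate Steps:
P(g, z) = -4*z
t(s, h) = -7
H(k) = 3 (H(k) = 2 + (0 + k)/k = 2 + k/k = 2 + 1 = 3)
H(t(P(-4, 3), -4))*(-18 - 3*9) = 3*(-18 - 3*9) = 3*(-18 - 1*27) = 3*(-18 - 27) = 3*(-45) = -135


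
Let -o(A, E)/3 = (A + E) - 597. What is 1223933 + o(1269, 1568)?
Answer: 1217213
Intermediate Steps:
o(A, E) = 1791 - 3*A - 3*E (o(A, E) = -3*((A + E) - 597) = -3*(-597 + A + E) = 1791 - 3*A - 3*E)
1223933 + o(1269, 1568) = 1223933 + (1791 - 3*1269 - 3*1568) = 1223933 + (1791 - 3807 - 4704) = 1223933 - 6720 = 1217213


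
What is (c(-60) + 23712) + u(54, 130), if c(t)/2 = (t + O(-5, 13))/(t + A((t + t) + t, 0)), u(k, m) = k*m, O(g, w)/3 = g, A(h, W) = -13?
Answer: 2243586/73 ≈ 30734.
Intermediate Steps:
O(g, w) = 3*g
c(t) = 2*(-15 + t)/(-13 + t) (c(t) = 2*((t + 3*(-5))/(t - 13)) = 2*((t - 15)/(-13 + t)) = 2*((-15 + t)/(-13 + t)) = 2*(-15 + t)/(-13 + t))
(c(-60) + 23712) + u(54, 130) = (2*(-15 - 60)/(-13 - 60) + 23712) + 54*130 = (2*(-75)/(-73) + 23712) + 7020 = (2*(-1/73)*(-75) + 23712) + 7020 = (150/73 + 23712) + 7020 = 1731126/73 + 7020 = 2243586/73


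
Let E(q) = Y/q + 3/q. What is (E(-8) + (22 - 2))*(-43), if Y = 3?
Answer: -3311/4 ≈ -827.75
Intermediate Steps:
E(q) = 6/q (E(q) = 3/q + 3/q = 6/q)
(E(-8) + (22 - 2))*(-43) = (6/(-8) + (22 - 2))*(-43) = (6*(-⅛) + (22 - 1*2))*(-43) = (-¾ + (22 - 2))*(-43) = (-¾ + 20)*(-43) = (77/4)*(-43) = -3311/4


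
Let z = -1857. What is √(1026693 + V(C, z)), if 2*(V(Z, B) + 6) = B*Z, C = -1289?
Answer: √8894094/2 ≈ 1491.1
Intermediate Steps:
V(Z, B) = -6 + B*Z/2 (V(Z, B) = -6 + (B*Z)/2 = -6 + B*Z/2)
√(1026693 + V(C, z)) = √(1026693 + (-6 + (½)*(-1857)*(-1289))) = √(1026693 + (-6 + 2393673/2)) = √(1026693 + 2393661/2) = √(4447047/2) = √8894094/2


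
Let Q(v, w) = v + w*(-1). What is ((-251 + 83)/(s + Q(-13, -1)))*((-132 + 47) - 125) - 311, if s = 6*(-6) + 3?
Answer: -1095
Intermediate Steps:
s = -33 (s = -36 + 3 = -33)
Q(v, w) = v - w
((-251 + 83)/(s + Q(-13, -1)))*((-132 + 47) - 125) - 311 = ((-251 + 83)/(-33 + (-13 - 1*(-1))))*((-132 + 47) - 125) - 311 = (-168/(-33 + (-13 + 1)))*(-85 - 125) - 311 = -168/(-33 - 12)*(-210) - 311 = -168/(-45)*(-210) - 311 = -168*(-1/45)*(-210) - 311 = (56/15)*(-210) - 311 = -784 - 311 = -1095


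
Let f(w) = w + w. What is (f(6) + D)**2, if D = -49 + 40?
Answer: 9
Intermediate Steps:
D = -9
f(w) = 2*w
(f(6) + D)**2 = (2*6 - 9)**2 = (12 - 9)**2 = 3**2 = 9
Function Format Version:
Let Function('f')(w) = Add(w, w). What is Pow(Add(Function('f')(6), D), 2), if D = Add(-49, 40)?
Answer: 9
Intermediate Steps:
D = -9
Function('f')(w) = Mul(2, w)
Pow(Add(Function('f')(6), D), 2) = Pow(Add(Mul(2, 6), -9), 2) = Pow(Add(12, -9), 2) = Pow(3, 2) = 9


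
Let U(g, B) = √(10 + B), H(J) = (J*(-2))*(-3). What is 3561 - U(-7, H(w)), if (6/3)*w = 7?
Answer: 3561 - √31 ≈ 3555.4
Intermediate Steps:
w = 7/2 (w = (½)*7 = 7/2 ≈ 3.5000)
H(J) = 6*J (H(J) = -2*J*(-3) = 6*J)
3561 - U(-7, H(w)) = 3561 - √(10 + 6*(7/2)) = 3561 - √(10 + 21) = 3561 - √31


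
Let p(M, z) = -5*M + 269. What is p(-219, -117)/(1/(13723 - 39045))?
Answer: -34539208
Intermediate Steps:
p(M, z) = 269 - 5*M
p(-219, -117)/(1/(13723 - 39045)) = (269 - 5*(-219))/(1/(13723 - 39045)) = (269 + 1095)/(1/(-25322)) = 1364/(-1/25322) = 1364*(-25322) = -34539208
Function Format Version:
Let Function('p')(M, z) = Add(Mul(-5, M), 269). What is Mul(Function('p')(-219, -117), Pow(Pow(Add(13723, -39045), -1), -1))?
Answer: -34539208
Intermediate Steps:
Function('p')(M, z) = Add(269, Mul(-5, M))
Mul(Function('p')(-219, -117), Pow(Pow(Add(13723, -39045), -1), -1)) = Mul(Add(269, Mul(-5, -219)), Pow(Pow(Add(13723, -39045), -1), -1)) = Mul(Add(269, 1095), Pow(Pow(-25322, -1), -1)) = Mul(1364, Pow(Rational(-1, 25322), -1)) = Mul(1364, -25322) = -34539208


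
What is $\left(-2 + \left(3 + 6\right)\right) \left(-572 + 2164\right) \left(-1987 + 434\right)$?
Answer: $-17306632$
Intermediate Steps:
$\left(-2 + \left(3 + 6\right)\right) \left(-572 + 2164\right) \left(-1987 + 434\right) = \left(-2 + 9\right) 1592 \left(-1553\right) = 7 \left(-2472376\right) = -17306632$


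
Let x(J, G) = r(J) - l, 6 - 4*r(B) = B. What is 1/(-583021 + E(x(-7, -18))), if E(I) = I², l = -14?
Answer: -16/9323575 ≈ -1.7161e-6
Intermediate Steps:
r(B) = 3/2 - B/4
x(J, G) = 31/2 - J/4 (x(J, G) = (3/2 - J/4) - 1*(-14) = (3/2 - J/4) + 14 = 31/2 - J/4)
1/(-583021 + E(x(-7, -18))) = 1/(-583021 + (31/2 - ¼*(-7))²) = 1/(-583021 + (31/2 + 7/4)²) = 1/(-583021 + (69/4)²) = 1/(-583021 + 4761/16) = 1/(-9323575/16) = -16/9323575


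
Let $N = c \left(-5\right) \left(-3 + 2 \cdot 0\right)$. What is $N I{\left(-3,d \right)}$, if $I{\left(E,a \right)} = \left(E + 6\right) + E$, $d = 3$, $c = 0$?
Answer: $0$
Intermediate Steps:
$I{\left(E,a \right)} = 6 + 2 E$ ($I{\left(E,a \right)} = \left(6 + E\right) + E = 6 + 2 E$)
$N = 0$ ($N = 0 \left(-5\right) \left(-3 + 2 \cdot 0\right) = 0 \left(-3 + 0\right) = 0 \left(-3\right) = 0$)
$N I{\left(-3,d \right)} = 0 \left(6 + 2 \left(-3\right)\right) = 0 \left(6 - 6\right) = 0 \cdot 0 = 0$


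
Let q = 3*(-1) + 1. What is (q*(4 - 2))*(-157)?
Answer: 628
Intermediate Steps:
q = -2 (q = -3 + 1 = -2)
(q*(4 - 2))*(-157) = -2*(4 - 2)*(-157) = -2*2*(-157) = -4*(-157) = 628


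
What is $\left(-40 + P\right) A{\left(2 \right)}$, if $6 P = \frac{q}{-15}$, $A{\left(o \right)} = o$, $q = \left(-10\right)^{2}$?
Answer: $- \frac{740}{9} \approx -82.222$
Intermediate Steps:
$q = 100$
$P = - \frac{10}{9}$ ($P = \frac{100 \frac{1}{-15}}{6} = \frac{100 \left(- \frac{1}{15}\right)}{6} = \frac{1}{6} \left(- \frac{20}{3}\right) = - \frac{10}{9} \approx -1.1111$)
$\left(-40 + P\right) A{\left(2 \right)} = \left(-40 - \frac{10}{9}\right) 2 = \left(- \frac{370}{9}\right) 2 = - \frac{740}{9}$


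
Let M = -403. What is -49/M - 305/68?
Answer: -119583/27404 ≈ -4.3637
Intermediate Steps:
-49/M - 305/68 = -49/(-403) - 305/68 = -49*(-1/403) - 305*1/68 = 49/403 - 305/68 = -119583/27404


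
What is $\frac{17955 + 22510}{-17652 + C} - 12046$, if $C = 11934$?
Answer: $- \frac{68919493}{5718} \approx -12053.0$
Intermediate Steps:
$\frac{17955 + 22510}{-17652 + C} - 12046 = \frac{17955 + 22510}{-17652 + 11934} - 12046 = \frac{40465}{-5718} - 12046 = 40465 \left(- \frac{1}{5718}\right) - 12046 = - \frac{40465}{5718} - 12046 = - \frac{68919493}{5718}$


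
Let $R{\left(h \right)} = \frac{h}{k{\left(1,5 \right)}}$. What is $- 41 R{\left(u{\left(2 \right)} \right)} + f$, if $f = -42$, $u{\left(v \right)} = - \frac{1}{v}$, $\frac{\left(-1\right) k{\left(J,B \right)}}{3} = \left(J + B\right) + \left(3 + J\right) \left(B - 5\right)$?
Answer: $- \frac{1553}{36} \approx -43.139$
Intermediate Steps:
$k{\left(J,B \right)} = - 3 B - 3 J - 3 \left(-5 + B\right) \left(3 + J\right)$ ($k{\left(J,B \right)} = - 3 \left(\left(J + B\right) + \left(3 + J\right) \left(B - 5\right)\right) = - 3 \left(\left(B + J\right) + \left(3 + J\right) \left(-5 + B\right)\right) = - 3 \left(\left(B + J\right) + \left(-5 + B\right) \left(3 + J\right)\right) = - 3 \left(B + J + \left(-5 + B\right) \left(3 + J\right)\right) = - 3 B - 3 J - 3 \left(-5 + B\right) \left(3 + J\right)$)
$R{\left(h \right)} = - \frac{h}{18}$ ($R{\left(h \right)} = \frac{h}{45 - 60 + 12 \cdot 1 - 15 \cdot 1} = \frac{h}{45 - 60 + 12 - 15} = \frac{h}{-18} = h \left(- \frac{1}{18}\right) = - \frac{h}{18}$)
$- 41 R{\left(u{\left(2 \right)} \right)} + f = - 41 \left(- \frac{\left(-1\right) \frac{1}{2}}{18}\right) - 42 = - 41 \left(\left(- \frac{1}{18}\right) \left(- \frac{1}{2}\right)\right) - 42 = \left(-41\right) \frac{1}{36} - 42 = - \frac{41}{36} - 42 = - \frac{1553}{36}$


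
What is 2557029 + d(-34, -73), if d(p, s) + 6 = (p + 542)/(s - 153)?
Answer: 288943345/113 ≈ 2.5570e+6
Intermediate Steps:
d(p, s) = -6 + (542 + p)/(-153 + s) (d(p, s) = -6 + (p + 542)/(s - 153) = -6 + (542 + p)/(-153 + s))
2557029 + d(-34, -73) = 2557029 + (1460 - 34 - 6*(-73))/(-153 - 73) = 2557029 + (1460 - 34 + 438)/(-226) = 2557029 - 1/226*1864 = 2557029 - 932/113 = 288943345/113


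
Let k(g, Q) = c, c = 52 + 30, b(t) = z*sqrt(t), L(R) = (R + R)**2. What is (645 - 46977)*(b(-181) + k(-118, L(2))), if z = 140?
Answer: -3799224 - 6486480*I*sqrt(181) ≈ -3.7992e+6 - 8.7267e+7*I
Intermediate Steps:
L(R) = 4*R**2 (L(R) = (2*R)**2 = 4*R**2)
b(t) = 140*sqrt(t)
c = 82
k(g, Q) = 82
(645 - 46977)*(b(-181) + k(-118, L(2))) = (645 - 46977)*(140*sqrt(-181) + 82) = -46332*(140*(I*sqrt(181)) + 82) = -46332*(140*I*sqrt(181) + 82) = -46332*(82 + 140*I*sqrt(181)) = -3799224 - 6486480*I*sqrt(181)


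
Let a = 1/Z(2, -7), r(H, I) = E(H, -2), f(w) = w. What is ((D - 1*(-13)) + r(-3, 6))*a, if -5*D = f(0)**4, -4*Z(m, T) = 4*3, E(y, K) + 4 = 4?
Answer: -13/3 ≈ -4.3333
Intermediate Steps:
E(y, K) = 0 (E(y, K) = -4 + 4 = 0)
r(H, I) = 0
Z(m, T) = -3
a = -1/3 (a = 1/(-3) = -1/3 ≈ -0.33333)
D = 0 (D = -1/5*0**4 = -1/5*0 = 0)
((D - 1*(-13)) + r(-3, 6))*a = ((0 - 1*(-13)) + 0)*(-1/3) = ((0 + 13) + 0)*(-1/3) = (13 + 0)*(-1/3) = 13*(-1/3) = -13/3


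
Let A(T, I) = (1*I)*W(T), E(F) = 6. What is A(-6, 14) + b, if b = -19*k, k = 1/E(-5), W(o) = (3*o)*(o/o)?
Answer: -1531/6 ≈ -255.17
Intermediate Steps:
W(o) = 3*o (W(o) = (3*o)*1 = 3*o)
k = 1/6 ≈ 0.16667
A(T, I) = 3*I*T (A(T, I) = (1*I)*(3*T) = I*(3*T) = 3*I*T)
b = -19/6 (b = -19*1/6 = -19/6 ≈ -3.1667)
A(-6, 14) + b = 3*14*(-6) - 19/6 = -252 - 19/6 = -1531/6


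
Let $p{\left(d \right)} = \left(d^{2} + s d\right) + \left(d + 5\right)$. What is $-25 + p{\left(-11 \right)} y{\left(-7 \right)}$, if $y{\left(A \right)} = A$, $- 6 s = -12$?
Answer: $-676$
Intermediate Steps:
$s = 2$ ($s = \left(- \frac{1}{6}\right) \left(-12\right) = 2$)
$p{\left(d \right)} = 5 + d^{2} + 3 d$ ($p{\left(d \right)} = \left(d^{2} + 2 d\right) + \left(d + 5\right) = \left(d^{2} + 2 d\right) + \left(5 + d\right) = 5 + d^{2} + 3 d$)
$-25 + p{\left(-11 \right)} y{\left(-7 \right)} = -25 + \left(5 + \left(-11\right)^{2} + 3 \left(-11\right)\right) \left(-7\right) = -25 + \left(5 + 121 - 33\right) \left(-7\right) = -25 + 93 \left(-7\right) = -25 - 651 = -676$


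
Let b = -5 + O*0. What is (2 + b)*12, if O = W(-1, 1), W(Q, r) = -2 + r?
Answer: -36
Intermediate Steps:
O = -1 (O = -2 + 1 = -1)
b = -5 (b = -5 - 1*0 = -5 + 0 = -5)
(2 + b)*12 = (2 - 5)*12 = -3*12 = -36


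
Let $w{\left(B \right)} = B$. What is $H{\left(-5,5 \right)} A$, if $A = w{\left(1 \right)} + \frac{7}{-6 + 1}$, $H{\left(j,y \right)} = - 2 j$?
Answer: $-4$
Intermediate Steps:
$A = - \frac{2}{5}$ ($A = 1 + \frac{7}{-6 + 1} = 1 + \frac{7}{-5} = 1 + 7 \left(- \frac{1}{5}\right) = 1 - \frac{7}{5} = - \frac{2}{5} \approx -0.4$)
$H{\left(-5,5 \right)} A = \left(-2\right) \left(-5\right) \left(- \frac{2}{5}\right) = 10 \left(- \frac{2}{5}\right) = -4$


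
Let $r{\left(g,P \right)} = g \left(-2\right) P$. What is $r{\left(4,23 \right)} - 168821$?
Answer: $-169005$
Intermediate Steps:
$r{\left(g,P \right)} = - 2 P g$ ($r{\left(g,P \right)} = - 2 g P = - 2 P g$)
$r{\left(4,23 \right)} - 168821 = \left(-2\right) 23 \cdot 4 - 168821 = -184 - 168821 = -169005$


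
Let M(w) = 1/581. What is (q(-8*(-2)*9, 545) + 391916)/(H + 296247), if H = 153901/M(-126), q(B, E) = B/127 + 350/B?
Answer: 3583712497/820333184832 ≈ 0.0043686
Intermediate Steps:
M(w) = 1/581
q(B, E) = 350/B + B/127 (q(B, E) = B*(1/127) + 350/B = B/127 + 350/B = 350/B + B/127)
H = 89416481 (H = 153901/(1/581) = 153901*581 = 89416481)
(q(-8*(-2)*9, 545) + 391916)/(H + 296247) = ((350/((-8*(-2)*9)) + (-8*(-2)*9)/127) + 391916)/(89416481 + 296247) = ((350/((16*9)) + (16*9)/127) + 391916)/89712728 = ((350/144 + (1/127)*144) + 391916)*(1/89712728) = ((350*(1/144) + 144/127) + 391916)*(1/89712728) = ((175/72 + 144/127) + 391916)*(1/89712728) = (32593/9144 + 391916)*(1/89712728) = (3583712497/9144)*(1/89712728) = 3583712497/820333184832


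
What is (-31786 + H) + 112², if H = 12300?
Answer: -6942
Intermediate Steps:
(-31786 + H) + 112² = (-31786 + 12300) + 112² = -19486 + 12544 = -6942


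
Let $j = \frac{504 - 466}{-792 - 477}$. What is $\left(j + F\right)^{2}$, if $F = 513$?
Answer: $\frac{423747619681}{1610361} \approx 2.6314 \cdot 10^{5}$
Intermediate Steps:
$j = - \frac{38}{1269}$ ($j = \frac{38}{-1269} = 38 \left(- \frac{1}{1269}\right) = - \frac{38}{1269} \approx -0.029945$)
$\left(j + F\right)^{2} = \left(- \frac{38}{1269} + 513\right)^{2} = \left(\frac{650959}{1269}\right)^{2} = \frac{423747619681}{1610361}$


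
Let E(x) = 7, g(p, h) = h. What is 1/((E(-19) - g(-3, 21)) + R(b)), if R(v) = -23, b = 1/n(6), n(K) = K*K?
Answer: -1/37 ≈ -0.027027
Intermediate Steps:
n(K) = K**2
b = 1/36 (b = 1/(6**2) = 1/36 ≈ 0.027778)
1/((E(-19) - g(-3, 21)) + R(b)) = 1/((7 - 1*21) - 23) = 1/((7 - 21) - 23) = 1/(-14 - 23) = 1/(-37) = -1/37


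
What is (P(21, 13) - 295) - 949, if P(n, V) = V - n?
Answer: -1252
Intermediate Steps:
(P(21, 13) - 295) - 949 = ((13 - 1*21) - 295) - 949 = ((13 - 21) - 295) - 949 = (-8 - 295) - 949 = -303 - 949 = -1252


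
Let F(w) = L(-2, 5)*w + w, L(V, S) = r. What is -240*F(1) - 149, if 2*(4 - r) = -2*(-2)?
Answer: -869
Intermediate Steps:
r = 2 (r = 4 - (-1)*(-2) = 4 - ½*4 = 4 - 2 = 2)
L(V, S) = 2
F(w) = 3*w (F(w) = 2*w + w = 3*w)
-240*F(1) - 149 = -240*3*1 - 149 = -240*3 - 149 = -48*15 - 149 = -720 - 149 = -869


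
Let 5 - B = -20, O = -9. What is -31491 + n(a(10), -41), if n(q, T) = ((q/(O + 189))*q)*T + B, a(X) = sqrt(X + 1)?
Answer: -5664331/180 ≈ -31469.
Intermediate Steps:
B = 25 (B = 5 - 1*(-20) = 5 + 20 = 25)
a(X) = sqrt(1 + X)
n(q, T) = 25 + T*q**2/180 (n(q, T) = ((q/(-9 + 189))*q)*T + 25 = ((q/180)*q)*T + 25 = (q**2/180)*T + 25 = T*q**2/180 + 25 = 25 + T*q**2/180)
-31491 + n(a(10), -41) = -31491 + (25 + (1/180)*(-41)*(sqrt(1 + 10))**2) = -31491 + (25 + (1/180)*(-41)*(sqrt(11))**2) = -31491 + (25 + (1/180)*(-41)*11) = -31491 + (25 - 451/180) = -31491 + 4049/180 = -5664331/180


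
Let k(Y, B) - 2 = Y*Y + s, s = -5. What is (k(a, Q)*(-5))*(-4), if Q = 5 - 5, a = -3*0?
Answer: -60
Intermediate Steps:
a = 0
Q = 0
k(Y, B) = -3 + Y² (k(Y, B) = 2 + (Y*Y - 5) = 2 + (Y² - 5) = 2 + (-5 + Y²) = -3 + Y²)
(k(a, Q)*(-5))*(-4) = ((-3 + 0²)*(-5))*(-4) = ((-3 + 0)*(-5))*(-4) = -3*(-5)*(-4) = 15*(-4) = -60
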